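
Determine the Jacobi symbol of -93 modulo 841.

(-93/841)
  = (748/841)    [-93 ≡ 748 mod 841]
  = (187/841)    [841 ≡ 1 mod 8 ⇒ (2/841)^2 = +1]
  = (841/187)    [QR: 841 ≡ 1 mod 4, sign kept]
  = (93/187)    [841 ≡ 93 mod 187]
  = (187/93)    [QR: 93 ≡ 1 mod 4, sign kept]
  = (1/93)    [187 ≡ 1 mod 93]
  = 1    [(1/93) = 1]

1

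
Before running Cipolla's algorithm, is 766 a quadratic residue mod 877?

yes

Factor out 2: 766 = 2·383. Since 877 ≡ 5 (mod 8), (2/877) = -1. Now have -(383/877).
877 ≡ 1 (mod 4), so quadratic reciprocity gives (383/877) = (877/383). Reduce: 877 ≡ 111 (mod 383). Now have -(111/383).
Both 111 ≡ 3 and 383 ≡ 3 (mod 4), so reciprocity gives (111/383) = -(383/111). Reduce: 383 ≡ 50 (mod 111). Now have (50/111).
Factor out 2: 50 = 2·25. Since 111 ≡ 7 (mod 8), (2/111) = +1. Now have (25/111).
25 ≡ 1 (mod 4), so quadratic reciprocity gives (25/111) = (111/25). Reduce: 111 ≡ 11 (mod 25). Now have (11/25).
25 ≡ 1 (mod 4), so quadratic reciprocity gives (11/25) = (25/11). Reduce: 25 ≡ 3 (mod 11). Now have (3/11).
Both 3 ≡ 3 and 11 ≡ 3 (mod 4), so reciprocity gives (3/11) = -(11/3). Reduce: 11 ≡ 2 (mod 3). Now have -(2/3).
Factor out 2: 2 = 2. Since 3 ≡ 3 (mod 8), (2/3) = -1. Now have (1/3).
(1/3) = 1. Collecting the sign factors: 1.
(766/877) = 1, and 877 is prime, so 766 is a quadratic residue mod 877.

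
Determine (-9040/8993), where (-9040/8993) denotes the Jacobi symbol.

Reduce the numerator: -9040 ≡ 8946 (mod 8993), so (-9040/8993) = (8946/8993).
Factor out 2: 8946 = 2·4473. Since 8993 ≡ 1 (mod 8), (2/8993) = +1. Now have (4473/8993).
4473 ≡ 1 (mod 4), so quadratic reciprocity gives (4473/8993) = (8993/4473). Reduce: 8993 ≡ 47 (mod 4473). Now have (47/4473).
4473 ≡ 1 (mod 4), so quadratic reciprocity gives (47/4473) = (4473/47). Reduce: 4473 ≡ 8 (mod 47). Now have (8/47).
Factor out 2: 8 = 2^3. Since 47 ≡ 7 (mod 8), (2/47) = +1, and (2/47)^3 = +1. Now have (1/47).
(1/47) = 1. Collecting the sign factors: 1.

1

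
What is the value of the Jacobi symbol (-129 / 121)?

(-129 / 121)
  = (129 / 121)    [121 ≡ 1 mod 4 ⇒ (-1 / 121) = +1]
  = (8 / 121)    [129 ≡ 8 mod 121]
  = (1 / 121)    [121 ≡ 1 mod 8 ⇒ (2 / 121)^3 = +1]
  = 1    [(1 / 121) = 1]

1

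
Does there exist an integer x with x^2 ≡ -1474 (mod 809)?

yes

Reduce the numerator: -1474 ≡ 144 (mod 809), so (-1474/809) = (144/809).
Factor out 2: 144 = 2^4·9. Since 809 ≡ 1 (mod 8), (2/809) = +1, and (2/809)^4 = +1. Now have (9/809).
9 ≡ 1 (mod 4), so quadratic reciprocity gives (9/809) = (809/9). Reduce: 809 ≡ 8 (mod 9). Now have (8/9).
Factor out 2: 8 = 2^3. Since 9 ≡ 1 (mod 8), (2/9) = +1, and (2/9)^3 = +1. Now have (1/9).
(1/9) = 1. Collecting the sign factors: 1.
The Legendre symbol is 1, so x^2 ≡ -1474 (mod 809) has solution.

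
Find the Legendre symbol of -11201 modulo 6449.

-1

Reduce the numerator: -11201 ≡ 1697 (mod 6449), so (-11201 / 6449) = (1697 / 6449).
1697 ≡ 1 (mod 4), so quadratic reciprocity gives (1697 / 6449) = (6449 / 1697). Reduce: 6449 ≡ 1358 (mod 1697). Now have (1358 / 1697).
Factor out 2: 1358 = 2·679. Since 1697 ≡ 1 (mod 8), (2 / 1697) = +1. Now have (679 / 1697).
1697 ≡ 1 (mod 4), so quadratic reciprocity gives (679 / 1697) = (1697 / 679). Reduce: 1697 ≡ 339 (mod 679). Now have (339 / 679).
Both 339 ≡ 3 and 679 ≡ 3 (mod 4), so reciprocity gives (339 / 679) = -(679 / 339). Reduce: 679 ≡ 1 (mod 339). Now have -(1 / 339).
(1 / 339) = 1. Collecting the sign factors: -1.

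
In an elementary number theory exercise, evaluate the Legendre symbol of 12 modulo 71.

(12/71)
  = (3/71)    [71 ≡ 7 mod 8 ⇒ (2/71)^2 = +1]
  = -(71/3)    [QR: both ≡ 3 mod 4, sign flips]
  = -(2/3)    [71 ≡ 2 mod 3]
  = (1/3)    [3 ≡ 3 mod 8 ⇒ (2/3) = -1]
  = 1    [(1/3) = 1]

1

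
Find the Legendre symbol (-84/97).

(-84/97)
  = (13/97)    [-84 ≡ 13 mod 97]
  = (97/13)    [QR: 13 ≡ 1 mod 4, sign kept]
  = (6/13)    [97 ≡ 6 mod 13]
  = -(3/13)    [13 ≡ 5 mod 8 ⇒ (2/13) = -1]
  = -(13/3)    [QR: 13 ≡ 1 mod 4, sign kept]
  = -(1/3)    [13 ≡ 1 mod 3]
  = -1    [(1/3) = 1]

-1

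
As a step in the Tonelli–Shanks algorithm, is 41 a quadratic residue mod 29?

Reduce the numerator: 41 ≡ 12 (mod 29), so (41/29) = (12/29).
Factor out 2: 12 = 2^2·3. Since 29 ≡ 5 (mod 8), (2/29) = -1, and (2/29)^2 = +1. Now have (3/29).
29 ≡ 1 (mod 4), so quadratic reciprocity gives (3/29) = (29/3). Reduce: 29 ≡ 2 (mod 3). Now have (2/3).
Factor out 2: 2 = 2. Since 3 ≡ 3 (mod 8), (2/3) = -1. Now have -(1/3).
(1/3) = 1. Collecting the sign factors: -1.
The Legendre symbol is -1, so x^2 ≡ 41 (mod 29) has no solution.

no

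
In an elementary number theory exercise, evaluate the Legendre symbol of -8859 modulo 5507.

-1

(-8859 / 5507)
  = -(8859 / 5507)    [5507 ≡ 3 mod 4 ⇒ (-1 / 5507) = -1]
  = -(3352 / 5507)    [8859 ≡ 3352 mod 5507]
  = (419 / 5507)    [5507 ≡ 3 mod 8 ⇒ (2 / 5507)^3 = -1]
  = -(5507 / 419)    [QR: both ≡ 3 mod 4, sign flips]
  = -(60 / 419)    [5507 ≡ 60 mod 419]
  = -(15 / 419)    [419 ≡ 3 mod 8 ⇒ (2 / 419)^2 = +1]
  = (419 / 15)    [QR: both ≡ 3 mod 4, sign flips]
  = (14 / 15)    [419 ≡ 14 mod 15]
  = (7 / 15)    [15 ≡ 7 mod 8 ⇒ (2 / 15) = +1]
  = -(15 / 7)    [QR: both ≡ 3 mod 4, sign flips]
  = -(1 / 7)    [15 ≡ 1 mod 7]
  = -1    [(1 / 7) = 1]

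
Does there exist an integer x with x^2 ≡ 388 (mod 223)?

no

(388/223)
  = (165/223)    [388 ≡ 165 mod 223]
  = (223/165)    [QR: 165 ≡ 1 mod 4, sign kept]
  = (58/165)    [223 ≡ 58 mod 165]
  = -(29/165)    [165 ≡ 5 mod 8 ⇒ (2/165) = -1]
  = -(165/29)    [QR: 29 ≡ 1 mod 4, sign kept]
  = -(20/29)    [165 ≡ 20 mod 29]
  = -(5/29)    [29 ≡ 5 mod 8 ⇒ (2/29)^2 = +1]
  = -(29/5)    [QR: 5 ≡ 1 mod 4, sign kept]
  = -(4/5)    [29 ≡ 4 mod 5]
  = -(1/5)    [5 ≡ 5 mod 8 ⇒ (2/5)^2 = +1]
  = -1    [(1/5) = 1]
(388/223) = -1, and 223 is prime, so 388 is not a quadratic residue mod 223.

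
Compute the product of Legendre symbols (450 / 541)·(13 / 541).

By multiplicativity, (450·13 / 541) = (450 / 541)·(13 / 541).
First factor (450 / 541):
Factor out 2: 450 = 2·225. Since 541 ≡ 5 (mod 8), (2 / 541) = -1. Now have -(225 / 541).
225 ≡ 1 (mod 4), so quadratic reciprocity gives (225 / 541) = (541 / 225). Reduce: 541 ≡ 91 (mod 225). Now have -(91 / 225).
225 ≡ 1 (mod 4), so quadratic reciprocity gives (91 / 225) = (225 / 91). Reduce: 225 ≡ 43 (mod 91). Now have -(43 / 91).
Both 43 ≡ 3 and 91 ≡ 3 (mod 4), so reciprocity gives (43 / 91) = -(91 / 43). Reduce: 91 ≡ 5 (mod 43). Now have (5 / 43).
5 ≡ 1 (mod 4), so quadratic reciprocity gives (5 / 43) = (43 / 5). Reduce: 43 ≡ 3 (mod 5). Now have (3 / 5).
5 ≡ 1 (mod 4), so quadratic reciprocity gives (3 / 5) = (5 / 3). Reduce: 5 ≡ 2 (mod 3). Now have (2 / 3).
Factor out 2: 2 = 2. Since 3 ≡ 3 (mod 8), (2 / 3) = -1. Now have -(1 / 3).
(1 / 3) = 1. Collecting the sign factors: -1.
Second factor (13 / 541):
13 ≡ 1 (mod 4), so quadratic reciprocity gives (13 / 541) = (541 / 13). Reduce: 541 ≡ 8 (mod 13). Now have (8 / 13).
Factor out 2: 8 = 2^3. Since 13 ≡ 5 (mod 8), (2 / 13) = -1, and (2 / 13)^3 = -1. Now have -(1 / 13).
(1 / 13) = 1. Collecting the sign factors: -1.
Product: (-1)·(-1) = 1.

1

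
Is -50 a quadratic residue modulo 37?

no

Pull out -1: (-50/37) = (-1/37)·(50/37). Since 37 ≡ 1 (mod 4), (-1/37) = +1. Now have (50/37).
Reduce the numerator: 50 ≡ 13 (mod 37), so (50/37) = (13/37).
13 ≡ 1 (mod 4), so quadratic reciprocity gives (13/37) = (37/13). Reduce: 37 ≡ 11 (mod 13). Now have (11/13).
13 ≡ 1 (mod 4), so quadratic reciprocity gives (11/13) = (13/11). Reduce: 13 ≡ 2 (mod 11). Now have (2/11).
Factor out 2: 2 = 2. Since 11 ≡ 3 (mod 8), (2/11) = -1. Now have -(1/11).
(1/11) = 1. Collecting the sign factors: -1.
(-50/37) = -1, and 37 is prime, so -50 is not a quadratic residue mod 37.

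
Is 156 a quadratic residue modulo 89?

Reduce the numerator: 156 ≡ 67 (mod 89), so (156|89) = (67|89).
89 ≡ 1 (mod 4), so quadratic reciprocity gives (67|89) = (89|67). Reduce: 89 ≡ 22 (mod 67). Now have (22|67).
Factor out 2: 22 = 2·11. Since 67 ≡ 3 (mod 8), (2|67) = -1. Now have -(11|67).
Both 11 ≡ 3 and 67 ≡ 3 (mod 4), so reciprocity gives (11|67) = -(67|11). Reduce: 67 ≡ 1 (mod 11). Now have (1|11).
(1|11) = 1. Collecting the sign factors: 1.
The Legendre symbol is 1, so x^2 ≡ 156 (mod 89) has solution.

yes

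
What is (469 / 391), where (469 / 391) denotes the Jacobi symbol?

-1

Reduce the numerator: 469 ≡ 78 (mod 391), so (469 / 391) = (78 / 391).
Factor out 2: 78 = 2·39. Since 391 ≡ 7 (mod 8), (2 / 391) = +1. Now have (39 / 391).
Both 39 ≡ 3 and 391 ≡ 3 (mod 4), so reciprocity gives (39 / 391) = -(391 / 39). Reduce: 391 ≡ 1 (mod 39). Now have -(1 / 39).
(1 / 39) = 1. Collecting the sign factors: -1.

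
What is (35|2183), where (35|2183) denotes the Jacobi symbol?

-1

(35|2183)
  = -(2183|35)    [QR: both ≡ 3 mod 4, sign flips]
  = -(13|35)    [2183 ≡ 13 mod 35]
  = -(35|13)    [QR: 13 ≡ 1 mod 4, sign kept]
  = -(9|13)    [35 ≡ 9 mod 13]
  = -(13|9)    [QR: 9 ≡ 1 mod 4, sign kept]
  = -(4|9)    [13 ≡ 4 mod 9]
  = -(1|9)    [9 ≡ 1 mod 8 ⇒ (2|9)^2 = +1]
  = -1    [(1|9) = 1]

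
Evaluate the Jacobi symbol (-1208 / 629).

-1

(-1208 / 629)
  = (1208 / 629)    [629 ≡ 1 mod 4 ⇒ (-1 / 629) = +1]
  = (579 / 629)    [1208 ≡ 579 mod 629]
  = (629 / 579)    [QR: 629 ≡ 1 mod 4, sign kept]
  = (50 / 579)    [629 ≡ 50 mod 579]
  = -(25 / 579)    [579 ≡ 3 mod 8 ⇒ (2 / 579) = -1]
  = -(579 / 25)    [QR: 25 ≡ 1 mod 4, sign kept]
  = -(4 / 25)    [579 ≡ 4 mod 25]
  = -(1 / 25)    [25 ≡ 1 mod 8 ⇒ (2 / 25)^2 = +1]
  = -1    [(1 / 25) = 1]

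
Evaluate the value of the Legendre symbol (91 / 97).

(91 / 97)
  = (97 / 91)    [QR: 97 ≡ 1 mod 4, sign kept]
  = (6 / 91)    [97 ≡ 6 mod 91]
  = -(3 / 91)    [91 ≡ 3 mod 8 ⇒ (2 / 91) = -1]
  = (91 / 3)    [QR: both ≡ 3 mod 4, sign flips]
  = (1 / 3)    [91 ≡ 1 mod 3]
  = 1    [(1 / 3) = 1]

1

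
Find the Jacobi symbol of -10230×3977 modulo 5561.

1

By multiplicativity, (-10230·3977 / 5561) = (-10230 / 5561)·(3977 / 5561).
First factor (-10230 / 5561):
(-10230 / 5561)
  = (892 / 5561)    [-10230 ≡ 892 mod 5561]
  = (223 / 5561)    [5561 ≡ 1 mod 8 ⇒ (2 / 5561)^2 = +1]
  = (5561 / 223)    [QR: 5561 ≡ 1 mod 4, sign kept]
  = (209 / 223)    [5561 ≡ 209 mod 223]
  = (223 / 209)    [QR: 209 ≡ 1 mod 4, sign kept]
  = (14 / 209)    [223 ≡ 14 mod 209]
  = (7 / 209)    [209 ≡ 1 mod 8 ⇒ (2 / 209) = +1]
  = (209 / 7)    [QR: 209 ≡ 1 mod 4, sign kept]
  = (6 / 7)    [209 ≡ 6 mod 7]
  = (3 / 7)    [7 ≡ 7 mod 8 ⇒ (2 / 7) = +1]
  = -(7 / 3)    [QR: both ≡ 3 mod 4, sign flips]
  = -(1 / 3)    [7 ≡ 1 mod 3]
  = -1    [(1 / 3) = 1]
Second factor (3977 / 5561):
(3977 / 5561)
  = (5561 / 3977)    [QR: 3977 ≡ 1 mod 4, sign kept]
  = (1584 / 3977)    [5561 ≡ 1584 mod 3977]
  = (99 / 3977)    [3977 ≡ 1 mod 8 ⇒ (2 / 3977)^4 = +1]
  = (3977 / 99)    [QR: 3977 ≡ 1 mod 4, sign kept]
  = (17 / 99)    [3977 ≡ 17 mod 99]
  = (99 / 17)    [QR: 17 ≡ 1 mod 4, sign kept]
  = (14 / 17)    [99 ≡ 14 mod 17]
  = (7 / 17)    [17 ≡ 1 mod 8 ⇒ (2 / 17) = +1]
  = (17 / 7)    [QR: 17 ≡ 1 mod 4, sign kept]
  = (3 / 7)    [17 ≡ 3 mod 7]
  = -(7 / 3)    [QR: both ≡ 3 mod 4, sign flips]
  = -(1 / 3)    [7 ≡ 1 mod 3]
  = -1    [(1 / 3) = 1]
Product: (-1)·(-1) = 1.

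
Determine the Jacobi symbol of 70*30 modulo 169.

By multiplicativity, (70·30|169) = (70|169)·(30|169).
First factor (70|169):
Factor out 2: 70 = 2·35. Since 169 ≡ 1 (mod 8), (2|169) = +1. Now have (35|169).
169 ≡ 1 (mod 4), so quadratic reciprocity gives (35|169) = (169|35). Reduce: 169 ≡ 29 (mod 35). Now have (29|35).
29 ≡ 1 (mod 4), so quadratic reciprocity gives (29|35) = (35|29). Reduce: 35 ≡ 6 (mod 29). Now have (6|29).
Factor out 2: 6 = 2·3. Since 29 ≡ 5 (mod 8), (2|29) = -1. Now have -(3|29).
29 ≡ 1 (mod 4), so quadratic reciprocity gives (3|29) = (29|3). Reduce: 29 ≡ 2 (mod 3). Now have -(2|3).
Factor out 2: 2 = 2. Since 3 ≡ 3 (mod 8), (2|3) = -1. Now have (1|3).
(1|3) = 1. Collecting the sign factors: 1.
Second factor (30|169):
Factor out 2: 30 = 2·15. Since 169 ≡ 1 (mod 8), (2|169) = +1. Now have (15|169).
169 ≡ 1 (mod 4), so quadratic reciprocity gives (15|169) = (169|15). Reduce: 169 ≡ 4 (mod 15). Now have (4|15).
Factor out 2: 4 = 2^2. Since 15 ≡ 7 (mod 8), (2|15) = +1, and (2|15)^2 = +1. Now have (1|15).
(1|15) = 1. Collecting the sign factors: 1.
Product: (1)·(1) = 1.

1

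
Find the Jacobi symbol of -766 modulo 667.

-1

Pull out -1: (-766/667) = (-1/667)·(766/667). Since 667 ≡ 3 (mod 4), (-1/667) = -1. Now have -(766/667).
Reduce the numerator: 766 ≡ 99 (mod 667), so (766/667) = (99/667).
Both 99 ≡ 3 and 667 ≡ 3 (mod 4), so reciprocity gives (99/667) = -(667/99). Reduce: 667 ≡ 73 (mod 99). Now have (73/99).
73 ≡ 1 (mod 4), so quadratic reciprocity gives (73/99) = (99/73). Reduce: 99 ≡ 26 (mod 73). Now have (26/73).
Factor out 2: 26 = 2·13. Since 73 ≡ 1 (mod 8), (2/73) = +1. Now have (13/73).
13 ≡ 1 (mod 4), so quadratic reciprocity gives (13/73) = (73/13). Reduce: 73 ≡ 8 (mod 13). Now have (8/13).
Factor out 2: 8 = 2^3. Since 13 ≡ 5 (mod 8), (2/13) = -1, and (2/13)^3 = -1. Now have -(1/13).
(1/13) = 1. Collecting the sign factors: -1.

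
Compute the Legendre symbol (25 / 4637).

1

25 ≡ 1 (mod 4), so quadratic reciprocity gives (25 / 4637) = (4637 / 25). Reduce: 4637 ≡ 12 (mod 25). Now have (12 / 25).
Factor out 2: 12 = 2^2·3. Since 25 ≡ 1 (mod 8), (2 / 25) = +1, and (2 / 25)^2 = +1. Now have (3 / 25).
25 ≡ 1 (mod 4), so quadratic reciprocity gives (3 / 25) = (25 / 3). Reduce: 25 ≡ 1 (mod 3). Now have (1 / 3).
(1 / 3) = 1. Collecting the sign factors: 1.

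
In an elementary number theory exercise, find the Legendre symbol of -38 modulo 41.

-1

(-38/41)
  = (3/41)    [-38 ≡ 3 mod 41]
  = (41/3)    [QR: 41 ≡ 1 mod 4, sign kept]
  = (2/3)    [41 ≡ 2 mod 3]
  = -(1/3)    [3 ≡ 3 mod 8 ⇒ (2/3) = -1]
  = -1    [(1/3) = 1]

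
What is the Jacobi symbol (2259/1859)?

Reduce the numerator: 2259 ≡ 400 (mod 1859), so (2259/1859) = (400/1859).
Factor out 2: 400 = 2^4·25. Since 1859 ≡ 3 (mod 8), (2/1859) = -1, and (2/1859)^4 = +1. Now have (25/1859).
25 ≡ 1 (mod 4), so quadratic reciprocity gives (25/1859) = (1859/25). Reduce: 1859 ≡ 9 (mod 25). Now have (9/25).
9 ≡ 1 (mod 4), so quadratic reciprocity gives (9/25) = (25/9). Reduce: 25 ≡ 7 (mod 9). Now have (7/9).
9 ≡ 1 (mod 4), so quadratic reciprocity gives (7/9) = (9/7). Reduce: 9 ≡ 2 (mod 7). Now have (2/7).
Factor out 2: 2 = 2. Since 7 ≡ 7 (mod 8), (2/7) = +1. Now have (1/7).
(1/7) = 1. Collecting the sign factors: 1.

1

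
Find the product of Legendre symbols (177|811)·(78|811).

By multiplicativity, (177·78|811) = (177|811)·(78|811).
First factor (177|811):
177 ≡ 1 (mod 4), so quadratic reciprocity gives (177|811) = (811|177). Reduce: 811 ≡ 103 (mod 177). Now have (103|177).
177 ≡ 1 (mod 4), so quadratic reciprocity gives (103|177) = (177|103). Reduce: 177 ≡ 74 (mod 103). Now have (74|103).
Factor out 2: 74 = 2·37. Since 103 ≡ 7 (mod 8), (2|103) = +1. Now have (37|103).
37 ≡ 1 (mod 4), so quadratic reciprocity gives (37|103) = (103|37). Reduce: 103 ≡ 29 (mod 37). Now have (29|37).
29 ≡ 1 (mod 4), so quadratic reciprocity gives (29|37) = (37|29). Reduce: 37 ≡ 8 (mod 29). Now have (8|29).
Factor out 2: 8 = 2^3. Since 29 ≡ 5 (mod 8), (2|29) = -1, and (2|29)^3 = -1. Now have -(1|29).
(1|29) = 1. Collecting the sign factors: -1.
Second factor (78|811):
Factor out 2: 78 = 2·39. Since 811 ≡ 3 (mod 8), (2|811) = -1. Now have -(39|811).
Both 39 ≡ 3 and 811 ≡ 3 (mod 4), so reciprocity gives (39|811) = -(811|39). Reduce: 811 ≡ 31 (mod 39). Now have (31|39).
Both 31 ≡ 3 and 39 ≡ 3 (mod 4), so reciprocity gives (31|39) = -(39|31). Reduce: 39 ≡ 8 (mod 31). Now have -(8|31).
Factor out 2: 8 = 2^3. Since 31 ≡ 7 (mod 8), (2|31) = +1, and (2|31)^3 = +1. Now have -(1|31).
(1|31) = 1. Collecting the sign factors: -1.
Product: (-1)·(-1) = 1.

1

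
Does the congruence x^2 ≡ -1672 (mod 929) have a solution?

yes

(-1672/929)
  = (1672/929)    [929 ≡ 1 mod 4 ⇒ (-1/929) = +1]
  = (743/929)    [1672 ≡ 743 mod 929]
  = (929/743)    [QR: 929 ≡ 1 mod 4, sign kept]
  = (186/743)    [929 ≡ 186 mod 743]
  = (93/743)    [743 ≡ 7 mod 8 ⇒ (2/743) = +1]
  = (743/93)    [QR: 93 ≡ 1 mod 4, sign kept]
  = (92/93)    [743 ≡ 92 mod 93]
  = (23/93)    [93 ≡ 5 mod 8 ⇒ (2/93)^2 = +1]
  = (93/23)    [QR: 93 ≡ 1 mod 4, sign kept]
  = (1/23)    [93 ≡ 1 mod 23]
  = 1    [(1/23) = 1]
(-1672/929) = 1, and 929 is prime, so -1672 is a quadratic residue mod 929.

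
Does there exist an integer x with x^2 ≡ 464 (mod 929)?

yes

Factor out 2: 464 = 2^4·29. Since 929 ≡ 1 (mod 8), (2/929) = +1, and (2/929)^4 = +1. Now have (29/929).
29 ≡ 1 (mod 4), so quadratic reciprocity gives (29/929) = (929/29). Reduce: 929 ≡ 1 (mod 29). Now have (1/29).
(1/29) = 1. Collecting the sign factors: 1.
(464/929) = 1, and 929 is prime, so 464 is a quadratic residue mod 929.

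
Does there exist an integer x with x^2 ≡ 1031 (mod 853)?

yes

Reduce the numerator: 1031 ≡ 178 (mod 853), so (1031|853) = (178|853).
Factor out 2: 178 = 2·89. Since 853 ≡ 5 (mod 8), (2|853) = -1. Now have -(89|853).
89 ≡ 1 (mod 4), so quadratic reciprocity gives (89|853) = (853|89). Reduce: 853 ≡ 52 (mod 89). Now have -(52|89).
Factor out 2: 52 = 2^2·13. Since 89 ≡ 1 (mod 8), (2|89) = +1, and (2|89)^2 = +1. Now have -(13|89).
13 ≡ 1 (mod 4), so quadratic reciprocity gives (13|89) = (89|13). Reduce: 89 ≡ 11 (mod 13). Now have -(11|13).
13 ≡ 1 (mod 4), so quadratic reciprocity gives (11|13) = (13|11). Reduce: 13 ≡ 2 (mod 11). Now have -(2|11).
Factor out 2: 2 = 2. Since 11 ≡ 3 (mod 8), (2|11) = -1. Now have (1|11).
(1|11) = 1. Collecting the sign factors: 1.
The Legendre symbol is 1, so x^2 ≡ 1031 (mod 853) has solution.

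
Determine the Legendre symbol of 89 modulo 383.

89 ≡ 1 (mod 4), so quadratic reciprocity gives (89|383) = (383|89). Reduce: 383 ≡ 27 (mod 89). Now have (27|89).
89 ≡ 1 (mod 4), so quadratic reciprocity gives (27|89) = (89|27). Reduce: 89 ≡ 8 (mod 27). Now have (8|27).
Factor out 2: 8 = 2^3. Since 27 ≡ 3 (mod 8), (2|27) = -1, and (2|27)^3 = -1. Now have -(1|27).
(1|27) = 1. Collecting the sign factors: -1.

-1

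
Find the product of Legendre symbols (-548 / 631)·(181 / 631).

By multiplicativity, (-548·181 / 631) = (-548 / 631)·(181 / 631).
First factor (-548 / 631):
(-548 / 631)
  = -(548 / 631)    [631 ≡ 3 mod 4 ⇒ (-1 / 631) = -1]
  = -(137 / 631)    [631 ≡ 7 mod 8 ⇒ (2 / 631)^2 = +1]
  = -(631 / 137)    [QR: 137 ≡ 1 mod 4, sign kept]
  = -(83 / 137)    [631 ≡ 83 mod 137]
  = -(137 / 83)    [QR: 137 ≡ 1 mod 4, sign kept]
  = -(54 / 83)    [137 ≡ 54 mod 83]
  = (27 / 83)    [83 ≡ 3 mod 8 ⇒ (2 / 83) = -1]
  = -(83 / 27)    [QR: both ≡ 3 mod 4, sign flips]
  = -(2 / 27)    [83 ≡ 2 mod 27]
  = (1 / 27)    [27 ≡ 3 mod 8 ⇒ (2 / 27) = -1]
  = 1    [(1 / 27) = 1]
Second factor (181 / 631):
(181 / 631)
  = (631 / 181)    [QR: 181 ≡ 1 mod 4, sign kept]
  = (88 / 181)    [631 ≡ 88 mod 181]
  = -(11 / 181)    [181 ≡ 5 mod 8 ⇒ (2 / 181)^3 = -1]
  = -(181 / 11)    [QR: 181 ≡ 1 mod 4, sign kept]
  = -(5 / 11)    [181 ≡ 5 mod 11]
  = -(11 / 5)    [QR: 5 ≡ 1 mod 4, sign kept]
  = -(1 / 5)    [11 ≡ 1 mod 5]
  = -1    [(1 / 5) = 1]
Product: (1)·(-1) = -1.

-1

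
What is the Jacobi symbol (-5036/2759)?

Reduce the numerator: -5036 ≡ 482 (mod 2759), so (-5036/2759) = (482/2759).
Factor out 2: 482 = 2·241. Since 2759 ≡ 7 (mod 8), (2/2759) = +1. Now have (241/2759).
241 ≡ 1 (mod 4), so quadratic reciprocity gives (241/2759) = (2759/241). Reduce: 2759 ≡ 108 (mod 241). Now have (108/241).
Factor out 2: 108 = 2^2·27. Since 241 ≡ 1 (mod 8), (2/241) = +1, and (2/241)^2 = +1. Now have (27/241).
241 ≡ 1 (mod 4), so quadratic reciprocity gives (27/241) = (241/27). Reduce: 241 ≡ 25 (mod 27). Now have (25/27).
25 ≡ 1 (mod 4), so quadratic reciprocity gives (25/27) = (27/25). Reduce: 27 ≡ 2 (mod 25). Now have (2/25).
Factor out 2: 2 = 2. Since 25 ≡ 1 (mod 8), (2/25) = +1. Now have (1/25).
(1/25) = 1. Collecting the sign factors: 1.

1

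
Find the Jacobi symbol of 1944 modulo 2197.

-1

(1944/2197)
  = -(243/2197)    [2197 ≡ 5 mod 8 ⇒ (2/2197)^3 = -1]
  = -(2197/243)    [QR: 2197 ≡ 1 mod 4, sign kept]
  = -(10/243)    [2197 ≡ 10 mod 243]
  = (5/243)    [243 ≡ 3 mod 8 ⇒ (2/243) = -1]
  = (243/5)    [QR: 5 ≡ 1 mod 4, sign kept]
  = (3/5)    [243 ≡ 3 mod 5]
  = (5/3)    [QR: 5 ≡ 1 mod 4, sign kept]
  = (2/3)    [5 ≡ 2 mod 3]
  = -(1/3)    [3 ≡ 3 mod 8 ⇒ (2/3) = -1]
  = -1    [(1/3) = 1]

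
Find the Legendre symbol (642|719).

1

Factor out 2: 642 = 2·321. Since 719 ≡ 7 (mod 8), (2|719) = +1. Now have (321|719).
321 ≡ 1 (mod 4), so quadratic reciprocity gives (321|719) = (719|321). Reduce: 719 ≡ 77 (mod 321). Now have (77|321).
77 ≡ 1 (mod 4), so quadratic reciprocity gives (77|321) = (321|77). Reduce: 321 ≡ 13 (mod 77). Now have (13|77).
13 ≡ 1 (mod 4), so quadratic reciprocity gives (13|77) = (77|13). Reduce: 77 ≡ 12 (mod 13). Now have (12|13).
Factor out 2: 12 = 2^2·3. Since 13 ≡ 5 (mod 8), (2|13) = -1, and (2|13)^2 = +1. Now have (3|13).
13 ≡ 1 (mod 4), so quadratic reciprocity gives (3|13) = (13|3). Reduce: 13 ≡ 1 (mod 3). Now have (1|3).
(1|3) = 1. Collecting the sign factors: 1.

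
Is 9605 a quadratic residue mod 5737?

Reduce the numerator: 9605 ≡ 3868 (mod 5737), so (9605|5737) = (3868|5737).
Factor out 2: 3868 = 2^2·967. Since 5737 ≡ 1 (mod 8), (2|5737) = +1, and (2|5737)^2 = +1. Now have (967|5737).
5737 ≡ 1 (mod 4), so quadratic reciprocity gives (967|5737) = (5737|967). Reduce: 5737 ≡ 902 (mod 967). Now have (902|967).
Factor out 2: 902 = 2·451. Since 967 ≡ 7 (mod 8), (2|967) = +1. Now have (451|967).
Both 451 ≡ 3 and 967 ≡ 3 (mod 4), so reciprocity gives (451|967) = -(967|451). Reduce: 967 ≡ 65 (mod 451). Now have -(65|451).
65 ≡ 1 (mod 4), so quadratic reciprocity gives (65|451) = (451|65). Reduce: 451 ≡ 61 (mod 65). Now have -(61|65).
61 ≡ 1 (mod 4), so quadratic reciprocity gives (61|65) = (65|61). Reduce: 65 ≡ 4 (mod 61). Now have -(4|61).
Factor out 2: 4 = 2^2. Since 61 ≡ 5 (mod 8), (2|61) = -1, and (2|61)^2 = +1. Now have -(1|61).
(1|61) = 1. Collecting the sign factors: -1.
The Legendre symbol is -1, so x^2 ≡ 9605 (mod 5737) has no solution.

no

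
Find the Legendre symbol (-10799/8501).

1

Pull out -1: (-10799/8501) = (-1/8501)·(10799/8501). Since 8501 ≡ 1 (mod 4), (-1/8501) = +1. Now have (10799/8501).
Reduce the numerator: 10799 ≡ 2298 (mod 8501), so (10799/8501) = (2298/8501).
Factor out 2: 2298 = 2·1149. Since 8501 ≡ 5 (mod 8), (2/8501) = -1. Now have -(1149/8501).
1149 ≡ 1 (mod 4), so quadratic reciprocity gives (1149/8501) = (8501/1149). Reduce: 8501 ≡ 458 (mod 1149). Now have -(458/1149).
Factor out 2: 458 = 2·229. Since 1149 ≡ 5 (mod 8), (2/1149) = -1. Now have (229/1149).
229 ≡ 1 (mod 4), so quadratic reciprocity gives (229/1149) = (1149/229). Reduce: 1149 ≡ 4 (mod 229). Now have (4/229).
Factor out 2: 4 = 2^2. Since 229 ≡ 5 (mod 8), (2/229) = -1, and (2/229)^2 = +1. Now have (1/229).
(1/229) = 1. Collecting the sign factors: 1.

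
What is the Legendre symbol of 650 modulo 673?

(650/673)
  = (325/673)    [673 ≡ 1 mod 8 ⇒ (2/673) = +1]
  = (673/325)    [QR: 325 ≡ 1 mod 4, sign kept]
  = (23/325)    [673 ≡ 23 mod 325]
  = (325/23)    [QR: 325 ≡ 1 mod 4, sign kept]
  = (3/23)    [325 ≡ 3 mod 23]
  = -(23/3)    [QR: both ≡ 3 mod 4, sign flips]
  = -(2/3)    [23 ≡ 2 mod 3]
  = (1/3)    [3 ≡ 3 mod 8 ⇒ (2/3) = -1]
  = 1    [(1/3) = 1]

1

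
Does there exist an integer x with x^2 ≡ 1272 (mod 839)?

(1272/839)
  = (433/839)    [1272 ≡ 433 mod 839]
  = (839/433)    [QR: 433 ≡ 1 mod 4, sign kept]
  = (406/433)    [839 ≡ 406 mod 433]
  = (203/433)    [433 ≡ 1 mod 8 ⇒ (2/433) = +1]
  = (433/203)    [QR: 433 ≡ 1 mod 4, sign kept]
  = (27/203)    [433 ≡ 27 mod 203]
  = -(203/27)    [QR: both ≡ 3 mod 4, sign flips]
  = -(14/27)    [203 ≡ 14 mod 27]
  = (7/27)    [27 ≡ 3 mod 8 ⇒ (2/27) = -1]
  = -(27/7)    [QR: both ≡ 3 mod 4, sign flips]
  = -(6/7)    [27 ≡ 6 mod 7]
  = -(3/7)    [7 ≡ 7 mod 8 ⇒ (2/7) = +1]
  = (7/3)    [QR: both ≡ 3 mod 4, sign flips]
  = (1/3)    [7 ≡ 1 mod 3]
  = 1    [(1/3) = 1]
(1272/839) = 1, and 839 is prime, so 1272 is a quadratic residue mod 839.

yes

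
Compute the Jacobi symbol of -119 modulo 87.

-1

(-119|87)
  = -(119|87)    [87 ≡ 3 mod 4 ⇒ (-1|87) = -1]
  = -(32|87)    [119 ≡ 32 mod 87]
  = -(1|87)    [87 ≡ 7 mod 8 ⇒ (2|87)^5 = +1]
  = -1    [(1|87) = 1]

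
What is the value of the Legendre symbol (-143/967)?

1

(-143/967)
  = (824/967)    [-143 ≡ 824 mod 967]
  = (103/967)    [967 ≡ 7 mod 8 ⇒ (2/967)^3 = +1]
  = -(967/103)    [QR: both ≡ 3 mod 4, sign flips]
  = -(40/103)    [967 ≡ 40 mod 103]
  = -(5/103)    [103 ≡ 7 mod 8 ⇒ (2/103)^3 = +1]
  = -(103/5)    [QR: 5 ≡ 1 mod 4, sign kept]
  = -(3/5)    [103 ≡ 3 mod 5]
  = -(5/3)    [QR: 5 ≡ 1 mod 4, sign kept]
  = -(2/3)    [5 ≡ 2 mod 3]
  = (1/3)    [3 ≡ 3 mod 8 ⇒ (2/3) = -1]
  = 1    [(1/3) = 1]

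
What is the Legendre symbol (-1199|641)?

(-1199|641)
  = (1199|641)    [641 ≡ 1 mod 4 ⇒ (-1|641) = +1]
  = (558|641)    [1199 ≡ 558 mod 641]
  = (279|641)    [641 ≡ 1 mod 8 ⇒ (2|641) = +1]
  = (641|279)    [QR: 641 ≡ 1 mod 4, sign kept]
  = (83|279)    [641 ≡ 83 mod 279]
  = -(279|83)    [QR: both ≡ 3 mod 4, sign flips]
  = -(30|83)    [279 ≡ 30 mod 83]
  = (15|83)    [83 ≡ 3 mod 8 ⇒ (2|83) = -1]
  = -(83|15)    [QR: both ≡ 3 mod 4, sign flips]
  = -(8|15)    [83 ≡ 8 mod 15]
  = -(1|15)    [15 ≡ 7 mod 8 ⇒ (2|15)^3 = +1]
  = -1    [(1|15) = 1]

-1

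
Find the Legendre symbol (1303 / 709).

Reduce the numerator: 1303 ≡ 594 (mod 709), so (1303 / 709) = (594 / 709).
Factor out 2: 594 = 2·297. Since 709 ≡ 5 (mod 8), (2 / 709) = -1. Now have -(297 / 709).
297 ≡ 1 (mod 4), so quadratic reciprocity gives (297 / 709) = (709 / 297). Reduce: 709 ≡ 115 (mod 297). Now have -(115 / 297).
297 ≡ 1 (mod 4), so quadratic reciprocity gives (115 / 297) = (297 / 115). Reduce: 297 ≡ 67 (mod 115). Now have -(67 / 115).
Both 67 ≡ 3 and 115 ≡ 3 (mod 4), so reciprocity gives (67 / 115) = -(115 / 67). Reduce: 115 ≡ 48 (mod 67). Now have (48 / 67).
Factor out 2: 48 = 2^4·3. Since 67 ≡ 3 (mod 8), (2 / 67) = -1, and (2 / 67)^4 = +1. Now have (3 / 67).
Both 3 ≡ 3 and 67 ≡ 3 (mod 4), so reciprocity gives (3 / 67) = -(67 / 3). Reduce: 67 ≡ 1 (mod 3). Now have -(1 / 3).
(1 / 3) = 1. Collecting the sign factors: -1.

-1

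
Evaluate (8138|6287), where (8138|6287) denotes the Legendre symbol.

(8138|6287)
  = (1851|6287)    [8138 ≡ 1851 mod 6287]
  = -(6287|1851)    [QR: both ≡ 3 mod 4, sign flips]
  = -(734|1851)    [6287 ≡ 734 mod 1851]
  = (367|1851)    [1851 ≡ 3 mod 8 ⇒ (2|1851) = -1]
  = -(1851|367)    [QR: both ≡ 3 mod 4, sign flips]
  = -(16|367)    [1851 ≡ 16 mod 367]
  = -(1|367)    [367 ≡ 7 mod 8 ⇒ (2|367)^4 = +1]
  = -1    [(1|367) = 1]

-1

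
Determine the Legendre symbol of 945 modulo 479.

Reduce the numerator: 945 ≡ 466 (mod 479), so (945/479) = (466/479).
Factor out 2: 466 = 2·233. Since 479 ≡ 7 (mod 8), (2/479) = +1. Now have (233/479).
233 ≡ 1 (mod 4), so quadratic reciprocity gives (233/479) = (479/233). Reduce: 479 ≡ 13 (mod 233). Now have (13/233).
13 ≡ 1 (mod 4), so quadratic reciprocity gives (13/233) = (233/13). Reduce: 233 ≡ 12 (mod 13). Now have (12/13).
Factor out 2: 12 = 2^2·3. Since 13 ≡ 5 (mod 8), (2/13) = -1, and (2/13)^2 = +1. Now have (3/13).
13 ≡ 1 (mod 4), so quadratic reciprocity gives (3/13) = (13/3). Reduce: 13 ≡ 1 (mod 3). Now have (1/3).
(1/3) = 1. Collecting the sign factors: 1.

1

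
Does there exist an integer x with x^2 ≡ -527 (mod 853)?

Reduce the numerator: -527 ≡ 326 (mod 853), so (-527/853) = (326/853).
Factor out 2: 326 = 2·163. Since 853 ≡ 5 (mod 8), (2/853) = -1. Now have -(163/853).
853 ≡ 1 (mod 4), so quadratic reciprocity gives (163/853) = (853/163). Reduce: 853 ≡ 38 (mod 163). Now have -(38/163).
Factor out 2: 38 = 2·19. Since 163 ≡ 3 (mod 8), (2/163) = -1. Now have (19/163).
Both 19 ≡ 3 and 163 ≡ 3 (mod 4), so reciprocity gives (19/163) = -(163/19). Reduce: 163 ≡ 11 (mod 19). Now have -(11/19).
Both 11 ≡ 3 and 19 ≡ 3 (mod 4), so reciprocity gives (11/19) = -(19/11). Reduce: 19 ≡ 8 (mod 11). Now have (8/11).
Factor out 2: 8 = 2^3. Since 11 ≡ 3 (mod 8), (2/11) = -1, and (2/11)^3 = -1. Now have -(1/11).
(1/11) = 1. Collecting the sign factors: -1.
The Legendre symbol is -1, so x^2 ≡ -527 (mod 853) has no solution.

no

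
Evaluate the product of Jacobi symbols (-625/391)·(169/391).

By multiplicativity, (-625·169/391) = (-625/391)·(169/391).
First factor (-625/391):
(-625/391)
  = (157/391)    [-625 ≡ 157 mod 391]
  = (391/157)    [QR: 157 ≡ 1 mod 4, sign kept]
  = (77/157)    [391 ≡ 77 mod 157]
  = (157/77)    [QR: 77 ≡ 1 mod 4, sign kept]
  = (3/77)    [157 ≡ 3 mod 77]
  = (77/3)    [QR: 77 ≡ 1 mod 4, sign kept]
  = (2/3)    [77 ≡ 2 mod 3]
  = -(1/3)    [3 ≡ 3 mod 8 ⇒ (2/3) = -1]
  = -1    [(1/3) = 1]
Second factor (169/391):
(169/391)
  = (391/169)    [QR: 169 ≡ 1 mod 4, sign kept]
  = (53/169)    [391 ≡ 53 mod 169]
  = (169/53)    [QR: 53 ≡ 1 mod 4, sign kept]
  = (10/53)    [169 ≡ 10 mod 53]
  = -(5/53)    [53 ≡ 5 mod 8 ⇒ (2/53) = -1]
  = -(53/5)    [QR: 5 ≡ 1 mod 4, sign kept]
  = -(3/5)    [53 ≡ 3 mod 5]
  = -(5/3)    [QR: 5 ≡ 1 mod 4, sign kept]
  = -(2/3)    [5 ≡ 2 mod 3]
  = (1/3)    [3 ≡ 3 mod 8 ⇒ (2/3) = -1]
  = 1    [(1/3) = 1]
Product: (-1)·(1) = -1.

-1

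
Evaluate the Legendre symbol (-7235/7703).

(-7235/7703)
  = (468/7703)    [-7235 ≡ 468 mod 7703]
  = (117/7703)    [7703 ≡ 7 mod 8 ⇒ (2/7703)^2 = +1]
  = (7703/117)    [QR: 117 ≡ 1 mod 4, sign kept]
  = (98/117)    [7703 ≡ 98 mod 117]
  = -(49/117)    [117 ≡ 5 mod 8 ⇒ (2/117) = -1]
  = -(117/49)    [QR: 49 ≡ 1 mod 4, sign kept]
  = -(19/49)    [117 ≡ 19 mod 49]
  = -(49/19)    [QR: 49 ≡ 1 mod 4, sign kept]
  = -(11/19)    [49 ≡ 11 mod 19]
  = (19/11)    [QR: both ≡ 3 mod 4, sign flips]
  = (8/11)    [19 ≡ 8 mod 11]
  = -(1/11)    [11 ≡ 3 mod 8 ⇒ (2/11)^3 = -1]
  = -1    [(1/11) = 1]

-1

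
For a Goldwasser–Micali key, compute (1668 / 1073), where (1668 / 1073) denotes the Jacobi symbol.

-1

(1668 / 1073)
  = (595 / 1073)    [1668 ≡ 595 mod 1073]
  = (1073 / 595)    [QR: 1073 ≡ 1 mod 4, sign kept]
  = (478 / 595)    [1073 ≡ 478 mod 595]
  = -(239 / 595)    [595 ≡ 3 mod 8 ⇒ (2 / 595) = -1]
  = (595 / 239)    [QR: both ≡ 3 mod 4, sign flips]
  = (117 / 239)    [595 ≡ 117 mod 239]
  = (239 / 117)    [QR: 117 ≡ 1 mod 4, sign kept]
  = (5 / 117)    [239 ≡ 5 mod 117]
  = (117 / 5)    [QR: 5 ≡ 1 mod 4, sign kept]
  = (2 / 5)    [117 ≡ 2 mod 5]
  = -(1 / 5)    [5 ≡ 5 mod 8 ⇒ (2 / 5) = -1]
  = -1    [(1 / 5) = 1]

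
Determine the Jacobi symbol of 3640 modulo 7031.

-1

(3640/7031)
  = (455/7031)    [7031 ≡ 7 mod 8 ⇒ (2/7031)^3 = +1]
  = -(7031/455)    [QR: both ≡ 3 mod 4, sign flips]
  = -(206/455)    [7031 ≡ 206 mod 455]
  = -(103/455)    [455 ≡ 7 mod 8 ⇒ (2/455) = +1]
  = (455/103)    [QR: both ≡ 3 mod 4, sign flips]
  = (43/103)    [455 ≡ 43 mod 103]
  = -(103/43)    [QR: both ≡ 3 mod 4, sign flips]
  = -(17/43)    [103 ≡ 17 mod 43]
  = -(43/17)    [QR: 17 ≡ 1 mod 4, sign kept]
  = -(9/17)    [43 ≡ 9 mod 17]
  = -(17/9)    [QR: 9 ≡ 1 mod 4, sign kept]
  = -(8/9)    [17 ≡ 8 mod 9]
  = -(1/9)    [9 ≡ 1 mod 8 ⇒ (2/9)^3 = +1]
  = -1    [(1/9) = 1]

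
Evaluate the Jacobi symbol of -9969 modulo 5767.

1

Pull out -1: (-9969|5767) = (-1|5767)·(9969|5767). Since 5767 ≡ 3 (mod 4), (-1|5767) = -1. Now have -(9969|5767).
Reduce the numerator: 9969 ≡ 4202 (mod 5767), so (9969|5767) = (4202|5767).
Factor out 2: 4202 = 2·2101. Since 5767 ≡ 7 (mod 8), (2|5767) = +1. Now have -(2101|5767).
2101 ≡ 1 (mod 4), so quadratic reciprocity gives (2101|5767) = (5767|2101). Reduce: 5767 ≡ 1565 (mod 2101). Now have -(1565|2101).
1565 ≡ 1 (mod 4), so quadratic reciprocity gives (1565|2101) = (2101|1565). Reduce: 2101 ≡ 536 (mod 1565). Now have -(536|1565).
Factor out 2: 536 = 2^3·67. Since 1565 ≡ 5 (mod 8), (2|1565) = -1, and (2|1565)^3 = -1. Now have (67|1565).
1565 ≡ 1 (mod 4), so quadratic reciprocity gives (67|1565) = (1565|67). Reduce: 1565 ≡ 24 (mod 67). Now have (24|67).
Factor out 2: 24 = 2^3·3. Since 67 ≡ 3 (mod 8), (2|67) = -1, and (2|67)^3 = -1. Now have -(3|67).
Both 3 ≡ 3 and 67 ≡ 3 (mod 4), so reciprocity gives (3|67) = -(67|3). Reduce: 67 ≡ 1 (mod 3). Now have (1|3).
(1|3) = 1. Collecting the sign factors: 1.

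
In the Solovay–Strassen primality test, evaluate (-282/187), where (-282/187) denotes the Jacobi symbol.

Reduce the numerator: -282 ≡ 92 (mod 187), so (-282/187) = (92/187).
Factor out 2: 92 = 2^2·23. Since 187 ≡ 3 (mod 8), (2/187) = -1, and (2/187)^2 = +1. Now have (23/187).
Both 23 ≡ 3 and 187 ≡ 3 (mod 4), so reciprocity gives (23/187) = -(187/23). Reduce: 187 ≡ 3 (mod 23). Now have -(3/23).
Both 3 ≡ 3 and 23 ≡ 3 (mod 4), so reciprocity gives (3/23) = -(23/3). Reduce: 23 ≡ 2 (mod 3). Now have (2/3).
Factor out 2: 2 = 2. Since 3 ≡ 3 (mod 8), (2/3) = -1. Now have -(1/3).
(1/3) = 1. Collecting the sign factors: -1.

-1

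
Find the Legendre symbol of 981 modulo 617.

-1

Reduce the numerator: 981 ≡ 364 (mod 617), so (981/617) = (364/617).
Factor out 2: 364 = 2^2·91. Since 617 ≡ 1 (mod 8), (2/617) = +1, and (2/617)^2 = +1. Now have (91/617).
617 ≡ 1 (mod 4), so quadratic reciprocity gives (91/617) = (617/91). Reduce: 617 ≡ 71 (mod 91). Now have (71/91).
Both 71 ≡ 3 and 91 ≡ 3 (mod 4), so reciprocity gives (71/91) = -(91/71). Reduce: 91 ≡ 20 (mod 71). Now have -(20/71).
Factor out 2: 20 = 2^2·5. Since 71 ≡ 7 (mod 8), (2/71) = +1, and (2/71)^2 = +1. Now have -(5/71).
5 ≡ 1 (mod 4), so quadratic reciprocity gives (5/71) = (71/5). Reduce: 71 ≡ 1 (mod 5). Now have -(1/5).
(1/5) = 1. Collecting the sign factors: -1.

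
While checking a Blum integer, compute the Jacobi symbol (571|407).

-1

(571|407)
  = (164|407)    [571 ≡ 164 mod 407]
  = (41|407)    [407 ≡ 7 mod 8 ⇒ (2|407)^2 = +1]
  = (407|41)    [QR: 41 ≡ 1 mod 4, sign kept]
  = (38|41)    [407 ≡ 38 mod 41]
  = (19|41)    [41 ≡ 1 mod 8 ⇒ (2|41) = +1]
  = (41|19)    [QR: 41 ≡ 1 mod 4, sign kept]
  = (3|19)    [41 ≡ 3 mod 19]
  = -(19|3)    [QR: both ≡ 3 mod 4, sign flips]
  = -(1|3)    [19 ≡ 1 mod 3]
  = -1    [(1|3) = 1]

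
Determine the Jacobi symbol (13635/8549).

Reduce the numerator: 13635 ≡ 5086 (mod 8549), so (13635/8549) = (5086/8549).
Factor out 2: 5086 = 2·2543. Since 8549 ≡ 5 (mod 8), (2/8549) = -1. Now have -(2543/8549).
8549 ≡ 1 (mod 4), so quadratic reciprocity gives (2543/8549) = (8549/2543). Reduce: 8549 ≡ 920 (mod 2543). Now have -(920/2543).
Factor out 2: 920 = 2^3·115. Since 2543 ≡ 7 (mod 8), (2/2543) = +1, and (2/2543)^3 = +1. Now have -(115/2543).
Both 115 ≡ 3 and 2543 ≡ 3 (mod 4), so reciprocity gives (115/2543) = -(2543/115). Reduce: 2543 ≡ 13 (mod 115). Now have (13/115).
13 ≡ 1 (mod 4), so quadratic reciprocity gives (13/115) = (115/13). Reduce: 115 ≡ 11 (mod 13). Now have (11/13).
13 ≡ 1 (mod 4), so quadratic reciprocity gives (11/13) = (13/11). Reduce: 13 ≡ 2 (mod 11). Now have (2/11).
Factor out 2: 2 = 2. Since 11 ≡ 3 (mod 8), (2/11) = -1. Now have -(1/11).
(1/11) = 1. Collecting the sign factors: -1.

-1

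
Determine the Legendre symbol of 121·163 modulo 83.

-1

By multiplicativity, (121·163|83) = (121|83)·(163|83).
First factor (121|83):
Reduce the numerator: 121 ≡ 38 (mod 83), so (121|83) = (38|83).
Factor out 2: 38 = 2·19. Since 83 ≡ 3 (mod 8), (2|83) = -1. Now have -(19|83).
Both 19 ≡ 3 and 83 ≡ 3 (mod 4), so reciprocity gives (19|83) = -(83|19). Reduce: 83 ≡ 7 (mod 19). Now have (7|19).
Both 7 ≡ 3 and 19 ≡ 3 (mod 4), so reciprocity gives (7|19) = -(19|7). Reduce: 19 ≡ 5 (mod 7). Now have -(5|7).
5 ≡ 1 (mod 4), so quadratic reciprocity gives (5|7) = (7|5). Reduce: 7 ≡ 2 (mod 5). Now have -(2|5).
Factor out 2: 2 = 2. Since 5 ≡ 5 (mod 8), (2|5) = -1. Now have (1|5).
(1|5) = 1. Collecting the sign factors: 1.
Second factor (163|83):
Reduce the numerator: 163 ≡ 80 (mod 83), so (163|83) = (80|83).
Factor out 2: 80 = 2^4·5. Since 83 ≡ 3 (mod 8), (2|83) = -1, and (2|83)^4 = +1. Now have (5|83).
5 ≡ 1 (mod 4), so quadratic reciprocity gives (5|83) = (83|5). Reduce: 83 ≡ 3 (mod 5). Now have (3|5).
5 ≡ 1 (mod 4), so quadratic reciprocity gives (3|5) = (5|3). Reduce: 5 ≡ 2 (mod 3). Now have (2|3).
Factor out 2: 2 = 2. Since 3 ≡ 3 (mod 8), (2|3) = -1. Now have -(1|3).
(1|3) = 1. Collecting the sign factors: -1.
Product: (1)·(-1) = -1.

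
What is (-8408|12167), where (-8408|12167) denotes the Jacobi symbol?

-1

(-8408|12167)
  = -(8408|12167)    [12167 ≡ 3 mod 4 ⇒ (-1|12167) = -1]
  = -(1051|12167)    [12167 ≡ 7 mod 8 ⇒ (2|12167)^3 = +1]
  = (12167|1051)    [QR: both ≡ 3 mod 4, sign flips]
  = (606|1051)    [12167 ≡ 606 mod 1051]
  = -(303|1051)    [1051 ≡ 3 mod 8 ⇒ (2|1051) = -1]
  = (1051|303)    [QR: both ≡ 3 mod 4, sign flips]
  = (142|303)    [1051 ≡ 142 mod 303]
  = (71|303)    [303 ≡ 7 mod 8 ⇒ (2|303) = +1]
  = -(303|71)    [QR: both ≡ 3 mod 4, sign flips]
  = -(19|71)    [303 ≡ 19 mod 71]
  = (71|19)    [QR: both ≡ 3 mod 4, sign flips]
  = (14|19)    [71 ≡ 14 mod 19]
  = -(7|19)    [19 ≡ 3 mod 8 ⇒ (2|19) = -1]
  = (19|7)    [QR: both ≡ 3 mod 4, sign flips]
  = (5|7)    [19 ≡ 5 mod 7]
  = (7|5)    [QR: 5 ≡ 1 mod 4, sign kept]
  = (2|5)    [7 ≡ 2 mod 5]
  = -(1|5)    [5 ≡ 5 mod 8 ⇒ (2|5) = -1]
  = -1    [(1|5) = 1]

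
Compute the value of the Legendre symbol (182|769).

1

(182|769)
  = (91|769)    [769 ≡ 1 mod 8 ⇒ (2|769) = +1]
  = (769|91)    [QR: 769 ≡ 1 mod 4, sign kept]
  = (41|91)    [769 ≡ 41 mod 91]
  = (91|41)    [QR: 41 ≡ 1 mod 4, sign kept]
  = (9|41)    [91 ≡ 9 mod 41]
  = (41|9)    [QR: 9 ≡ 1 mod 4, sign kept]
  = (5|9)    [41 ≡ 5 mod 9]
  = (9|5)    [QR: 5 ≡ 1 mod 4, sign kept]
  = (4|5)    [9 ≡ 4 mod 5]
  = (1|5)    [5 ≡ 5 mod 8 ⇒ (2|5)^2 = +1]
  = 1    [(1|5) = 1]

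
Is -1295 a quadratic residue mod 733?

(-1295/733)
  = (1295/733)    [733 ≡ 1 mod 4 ⇒ (-1/733) = +1]
  = (562/733)    [1295 ≡ 562 mod 733]
  = -(281/733)    [733 ≡ 5 mod 8 ⇒ (2/733) = -1]
  = -(733/281)    [QR: 281 ≡ 1 mod 4, sign kept]
  = -(171/281)    [733 ≡ 171 mod 281]
  = -(281/171)    [QR: 281 ≡ 1 mod 4, sign kept]
  = -(110/171)    [281 ≡ 110 mod 171]
  = (55/171)    [171 ≡ 3 mod 8 ⇒ (2/171) = -1]
  = -(171/55)    [QR: both ≡ 3 mod 4, sign flips]
  = -(6/55)    [171 ≡ 6 mod 55]
  = -(3/55)    [55 ≡ 7 mod 8 ⇒ (2/55) = +1]
  = (55/3)    [QR: both ≡ 3 mod 4, sign flips]
  = (1/3)    [55 ≡ 1 mod 3]
  = 1    [(1/3) = 1]
(-1295/733) = 1, and 733 is prime, so -1295 is a quadratic residue mod 733.

yes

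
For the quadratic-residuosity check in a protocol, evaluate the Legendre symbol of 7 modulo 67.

-1

Both 7 ≡ 3 and 67 ≡ 3 (mod 4), so reciprocity gives (7/67) = -(67/7). Reduce: 67 ≡ 4 (mod 7). Now have -(4/7).
Factor out 2: 4 = 2^2. Since 7 ≡ 7 (mod 8), (2/7) = +1, and (2/7)^2 = +1. Now have -(1/7).
(1/7) = 1. Collecting the sign factors: -1.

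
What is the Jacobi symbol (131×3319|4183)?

By multiplicativity, (131·3319|4183) = (131|4183)·(3319|4183).
First factor (131|4183):
Both 131 ≡ 3 and 4183 ≡ 3 (mod 4), so reciprocity gives (131|4183) = -(4183|131). Reduce: 4183 ≡ 122 (mod 131). Now have -(122|131).
Factor out 2: 122 = 2·61. Since 131 ≡ 3 (mod 8), (2|131) = -1. Now have (61|131).
61 ≡ 1 (mod 4), so quadratic reciprocity gives (61|131) = (131|61). Reduce: 131 ≡ 9 (mod 61). Now have (9|61).
9 ≡ 1 (mod 4), so quadratic reciprocity gives (9|61) = (61|9). Reduce: 61 ≡ 7 (mod 9). Now have (7|9).
9 ≡ 1 (mod 4), so quadratic reciprocity gives (7|9) = (9|7). Reduce: 9 ≡ 2 (mod 7). Now have (2|7).
Factor out 2: 2 = 2. Since 7 ≡ 7 (mod 8), (2|7) = +1. Now have (1|7).
(1|7) = 1. Collecting the sign factors: 1.
Second factor (3319|4183):
Both 3319 ≡ 3 and 4183 ≡ 3 (mod 4), so reciprocity gives (3319|4183) = -(4183|3319). Reduce: 4183 ≡ 864 (mod 3319). Now have -(864|3319).
Factor out 2: 864 = 2^5·27. Since 3319 ≡ 7 (mod 8), (2|3319) = +1, and (2|3319)^5 = +1. Now have -(27|3319).
Both 27 ≡ 3 and 3319 ≡ 3 (mod 4), so reciprocity gives (27|3319) = -(3319|27). Reduce: 3319 ≡ 25 (mod 27). Now have (25|27).
25 ≡ 1 (mod 4), so quadratic reciprocity gives (25|27) = (27|25). Reduce: 27 ≡ 2 (mod 25). Now have (2|25).
Factor out 2: 2 = 2. Since 25 ≡ 1 (mod 8), (2|25) = +1. Now have (1|25).
(1|25) = 1. Collecting the sign factors: 1.
Product: (1)·(1) = 1.

1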